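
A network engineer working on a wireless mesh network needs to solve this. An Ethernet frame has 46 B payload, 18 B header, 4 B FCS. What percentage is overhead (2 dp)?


Given: payload = 46 B, header = 18 B, trailer = 4 B
Overhead bytes = header + trailer = 18 + 4 = 22
Total frame = payload + overhead = 46 + 22 = 68
Overhead % = 22 / 68 * 100 = 32.3529% -> 32.35% (2 dp)

32.35


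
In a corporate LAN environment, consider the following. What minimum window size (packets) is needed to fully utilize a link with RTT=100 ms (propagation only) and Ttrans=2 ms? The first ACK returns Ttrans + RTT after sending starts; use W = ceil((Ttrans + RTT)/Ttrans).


Given: Ttrans = 2 ms, RTT = 100 ms (= 2 * Tprop, Tprop = 50 ms)
Time until first ACK returns = Ttrans + RTT = 2 + 100 = 102 ms
Need W * Ttrans >= Ttrans + RTT  ->  W >= (Ttrans + RTT) / Ttrans
(Ttrans + RTT) / Ttrans = 102 / 2 = 51
W_min = ceil(51) = 51

51


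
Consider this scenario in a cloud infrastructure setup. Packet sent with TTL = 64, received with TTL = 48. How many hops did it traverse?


Given: initial TTL = 64, received TTL = 48
Hops = initial TTL - received TTL
Hops = 64 - 48 = 16

16


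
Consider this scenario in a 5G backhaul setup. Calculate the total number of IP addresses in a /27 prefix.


Given: CIDR prefix /27
Host bits = 32 - 27 = 5
Total addresses = 2^5 = 32

32


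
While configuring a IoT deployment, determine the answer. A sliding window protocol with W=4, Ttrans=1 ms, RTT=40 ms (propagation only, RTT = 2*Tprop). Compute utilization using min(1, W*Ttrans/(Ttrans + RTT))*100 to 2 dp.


Given: W = 4, Ttrans = 1 ms, RTT = 40 ms (= 2 * Tprop, Tprop = 20 ms)
Cycle time = Ttrans + RTT = 1 + 40 = 41 ms (first packet sent until its ACK returns)
W * Ttrans = 4 * 1 = 4 ms of sending per cycle
W * Ttrans / (Ttrans + RTT) = 4 / 41 = 0.097561
U = min(1, 0.097561) = 0.097561
U% = 9.76%

9.76


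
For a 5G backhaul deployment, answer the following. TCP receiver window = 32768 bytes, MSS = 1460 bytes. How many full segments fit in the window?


Given: RWND = 32768 bytes, MSS = 1460 bytes
Full segments = floor(RWND / MSS)
Full segments = floor(32768 / 1460)
Full segments = floor(22.4438) = 22

22


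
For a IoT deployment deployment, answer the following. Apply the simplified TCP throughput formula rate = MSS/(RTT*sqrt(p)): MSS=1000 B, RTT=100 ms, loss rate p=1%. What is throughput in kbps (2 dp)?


Given: MSS = 1000 bytes, RTT = 100 ms, loss = 1%
RTT in seconds = 100 / 1000 = 0.1
Loss rate = 1% = 0.01
sqrt(loss) = sqrt(0.01) = 0.1
Throughput (bytes/s) = 1000 / (0.1 * 0.1) = 100000.0000
Throughput (kbps) = 100000.0000 * 8 / 1000 = 800.000000 -> 800.00 kbps (2 dp)

800.00


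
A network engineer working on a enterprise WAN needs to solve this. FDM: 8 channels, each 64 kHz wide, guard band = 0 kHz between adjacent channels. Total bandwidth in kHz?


Given: 8 channels, 64 kHz each, guard = 0 kHz
Channel bandwidth = 8 * 64 = 512 kHz
Guard bands = 7 gaps * 0 kHz = 0 kHz
Total = 512 + 0 = 512 kHz

512


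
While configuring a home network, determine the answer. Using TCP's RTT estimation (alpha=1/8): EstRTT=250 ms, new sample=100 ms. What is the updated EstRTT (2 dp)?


Given: EstRTT = 250 ms, SampleRTT = 100 ms, alpha = 1/8
New EstRTT = (1 - alpha) * EstRTT + alpha * SampleRTT
(7/8) * 250 = 218.75
(1/8) * 100 = 12.5
New EstRTT = 218.75 + 12.5 = 231.25 ms -> 231.25 ms (2 dp)

231.25


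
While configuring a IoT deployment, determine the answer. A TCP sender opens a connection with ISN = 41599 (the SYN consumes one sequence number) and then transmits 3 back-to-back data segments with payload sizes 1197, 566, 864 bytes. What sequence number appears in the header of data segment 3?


The SYN occupies sequence number ISN = 41599, so the first data byte is ISN + 1 = 41600.
SEQ of data segment i = (ISN + 1) + sum of payload sizes of segments 1..i-1.
Segment 1: SEQ = 41600, payload = 1197 bytes
Segment 2: SEQ = 42797, payload = 566 bytes
Segment 3: SEQ = 43363, payload = 864 bytes
SEQ of segment 3 = 41600 + 1197 + 566 = 43363

43363


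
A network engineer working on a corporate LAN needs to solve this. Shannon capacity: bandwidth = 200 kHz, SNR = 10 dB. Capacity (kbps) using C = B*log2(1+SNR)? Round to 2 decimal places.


Given: B = 200 kHz, SNR = 10 dB
SNR linear = 10^(10/10) = 10
1 + SNR = 11
log2(11) = 3.4594316186
C = 200 * 1000 * 3.4594316186 = 691886.3237 bps
C = 691.886324 kbps -> 691.89 kbps (2 dp)

691.89


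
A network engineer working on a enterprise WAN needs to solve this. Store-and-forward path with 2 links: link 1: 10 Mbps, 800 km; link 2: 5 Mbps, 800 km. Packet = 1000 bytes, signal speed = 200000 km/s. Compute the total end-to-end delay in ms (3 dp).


Packet = 1000 bytes = 8000 bits. Store-and-forward: sum (t_trans + t_prop) per link.
Link 1: t_trans = 8000/(10*10^6) s = 0.8000 ms; t_prop = 800/200000 s = 4.0000 ms; subtotal = 4.8000 ms
Link 2: t_trans = 8000/(5*10^6) s = 1.6000 ms; t_prop = 800/200000 s = 4.0000 ms; subtotal = 5.6000 ms
End-to-end = 4.8000 + 5.6000 = 10.4000 ms -> 10.400 ms (3 dp)

10.400


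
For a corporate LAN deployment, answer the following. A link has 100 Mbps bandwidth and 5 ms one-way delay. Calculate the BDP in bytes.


Given: bandwidth = 100 Mbps, delay = 5 ms
BDP in bits = 100 * 10^6 * 5 / 1000
BDP in bits = 500000
BDP in bytes = 500000 / 8 = 62500

62500


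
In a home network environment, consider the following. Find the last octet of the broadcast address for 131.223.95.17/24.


Given: IP = 131.223.95.17, prefix = /24
Host bits = 32 - 24 = 8
Network last octet = 17 AND mask = 0
Host part size = 2^8 - 1 = 255
Broadcast last octet = 0 OR 255 = 255

255


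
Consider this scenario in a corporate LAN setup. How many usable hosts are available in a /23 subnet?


Given: subnet mask /23
Host bits = 32 - 23 = 9
Total addresses = 2^9 = 512
Usable hosts = 512 - 2 (network + broadcast) = 510

510


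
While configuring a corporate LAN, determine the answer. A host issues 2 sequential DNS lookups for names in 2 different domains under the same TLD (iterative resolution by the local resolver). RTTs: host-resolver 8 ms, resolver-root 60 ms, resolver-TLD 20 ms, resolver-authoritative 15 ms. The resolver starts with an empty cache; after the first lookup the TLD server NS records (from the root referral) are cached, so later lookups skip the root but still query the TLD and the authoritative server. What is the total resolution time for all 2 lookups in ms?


Lookup 1 (cold cache): local + root + TLD + auth = 8 + 60 + 20 + 15 = 103 ms
Lookups 2..2 (TLD NS cached -> skip root; new domain -> still ask TLD and auth): local + TLD + auth = 8 + 20 + 15 = 43 ms each
Remaining 1 lookups: 1 * 43 = 43 ms
Total = 103 + 43 = 146 ms

146


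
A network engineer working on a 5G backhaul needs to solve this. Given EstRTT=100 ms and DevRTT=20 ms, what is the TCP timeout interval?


Given: EstRTT = 100 ms, DevRTT = 20 ms
Timeout = EstRTT + 4 * DevRTT
4 * DevRTT = 4 * 20 = 80
Timeout = 100 + 80 = 180 ms

180


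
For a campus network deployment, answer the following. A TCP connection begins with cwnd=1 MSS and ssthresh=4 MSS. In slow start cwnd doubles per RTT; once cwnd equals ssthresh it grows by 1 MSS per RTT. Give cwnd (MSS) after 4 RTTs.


RTT 0: cwnd = 1 MSS (initial)
RTT 1: cwnd = 2 MSS (slow start, doubled)
RTT 2: cwnd = 4 MSS (slow start, doubled)
RTT 3: cwnd = 5 MSS (congestion avoidance, +1)
RTT 4: cwnd = 6 MSS (congestion avoidance, +1)

6


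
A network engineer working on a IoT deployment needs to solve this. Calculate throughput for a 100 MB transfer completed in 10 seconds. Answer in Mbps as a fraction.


Given: file = 100 MB, time = 10 s
File in Mb = 100 * 8 = 800 Mb
Throughput = 800 / 10 Mbps
Throughput = 80 Mbps

80


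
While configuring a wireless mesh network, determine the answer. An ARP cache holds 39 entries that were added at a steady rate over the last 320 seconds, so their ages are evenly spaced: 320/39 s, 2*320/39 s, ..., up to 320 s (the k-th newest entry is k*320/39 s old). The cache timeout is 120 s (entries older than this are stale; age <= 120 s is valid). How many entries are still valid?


Ages are k * 320/39 s for k = 1..39 (spacing = 8.2051 s).
Entry k is valid iff k * 320/39 <= 120 iff k <= 39 * 120 / 320 = 14.6250
n_valid = floor(14.6250) = 14
(n_stale = 39 - 14 = 25)

14


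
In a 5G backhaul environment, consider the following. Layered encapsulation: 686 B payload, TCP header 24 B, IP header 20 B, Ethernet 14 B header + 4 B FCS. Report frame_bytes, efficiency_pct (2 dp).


TCP segment = 686 + 24 = 710 B
IP packet = 710 + 20 = 730 B
Ethernet frame = 730 + 14 + 4 = 748 B
Efficiency = app / frame = 686 / 748 = 0.917112 = 91.7112% -> 91.71% (2 dp)

748, 91.71


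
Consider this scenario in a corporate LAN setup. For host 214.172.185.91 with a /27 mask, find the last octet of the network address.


Given: IP = 214.172.185.91, prefix = /27
Subnet mask = 255.255.255.224
Last octet of IP: 91
Last octet of mask: 224
Network last octet = 91 AND 224 = 64

64


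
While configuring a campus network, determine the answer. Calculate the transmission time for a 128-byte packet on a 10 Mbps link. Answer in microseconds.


Given: packet = 128 bytes, bandwidth = 10 Mbps
Packet in bits = 128 * 8 = 1024 bits
Bandwidth = 10 * 10^6 = 10000000 bps
Time = 1024 / 10000000 seconds
Time in us = 1024 * 10^6 / 10000000 = 102.4

102.4


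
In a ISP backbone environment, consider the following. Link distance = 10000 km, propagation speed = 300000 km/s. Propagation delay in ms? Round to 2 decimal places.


Given: distance = 10000 km, speed = 300000 km/s
Delay = distance / speed = 10000 / 300000 seconds
Delay in ms = 10000 * 1000 / 300000
Delay = 33.3333 ms
Rounded to 2 dp = 33.33 ms

33.33


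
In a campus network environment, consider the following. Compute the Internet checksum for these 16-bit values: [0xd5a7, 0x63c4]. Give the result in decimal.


Given words: [0xd5a7, 0x63c4]
Step 1: Sum all words
Raw sum = 54695 + 25540 = 80235
Step 2: Fold carry: (14699 + 1) = 14700
One's complement = ~14700 & 0xFFFF = 50835

50835


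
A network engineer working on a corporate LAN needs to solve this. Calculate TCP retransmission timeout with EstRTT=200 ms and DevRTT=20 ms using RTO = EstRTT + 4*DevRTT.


Given: EstRTT = 200 ms, DevRTT = 20 ms
Timeout = EstRTT + 4 * DevRTT
4 * DevRTT = 4 * 20 = 80
Timeout = 200 + 80 = 280 ms

280


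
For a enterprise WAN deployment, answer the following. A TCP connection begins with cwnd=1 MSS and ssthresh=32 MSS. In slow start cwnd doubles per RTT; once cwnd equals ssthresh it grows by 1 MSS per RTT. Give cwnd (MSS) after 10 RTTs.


RTT 0: cwnd = 1 MSS (initial)
RTT 1: cwnd = 2 MSS (slow start, doubled)
RTT 2: cwnd = 4 MSS (slow start, doubled)
RTT 3: cwnd = 8 MSS (slow start, doubled)
RTT 4: cwnd = 16 MSS (slow start, doubled)
RTT 5: cwnd = 32 MSS (slow start, doubled)
RTT 6: cwnd = 33 MSS (congestion avoidance, +1)
RTT 7: cwnd = 34 MSS (congestion avoidance, +1)
RTT 8: cwnd = 35 MSS (congestion avoidance, +1)
RTT 9: cwnd = 36 MSS (congestion avoidance, +1)
RTT 10: cwnd = 37 MSS (congestion avoidance, +1)

37


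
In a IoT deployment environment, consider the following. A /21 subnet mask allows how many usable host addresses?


Given: subnet mask /21
Host bits = 32 - 21 = 11
Total addresses = 2^11 = 2048
Usable hosts = 2048 - 2 (network + broadcast) = 2046

2046


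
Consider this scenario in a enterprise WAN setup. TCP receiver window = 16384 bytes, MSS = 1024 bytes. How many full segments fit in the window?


Given: RWND = 16384 bytes, MSS = 1024 bytes
Full segments = floor(RWND / MSS)
Full segments = floor(16384 / 1024)
Full segments = floor(16.0) = 16

16


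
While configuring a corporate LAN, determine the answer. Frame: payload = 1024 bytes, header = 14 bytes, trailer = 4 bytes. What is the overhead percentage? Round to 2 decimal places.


Given: payload = 1024 B, header = 14 B, trailer = 4 B
Overhead bytes = header + trailer = 14 + 4 = 18
Total frame = payload + overhead = 1024 + 18 = 1042
Overhead % = 18 / 1042 * 100 = 1.7274% -> 1.73% (2 dp)

1.73


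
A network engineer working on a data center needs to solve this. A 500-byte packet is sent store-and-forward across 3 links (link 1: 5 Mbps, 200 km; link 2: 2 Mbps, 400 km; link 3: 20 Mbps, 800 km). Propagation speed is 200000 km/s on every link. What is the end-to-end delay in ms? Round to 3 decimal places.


Packet = 500 bytes = 4000 bits. Store-and-forward: sum (t_trans + t_prop) per link.
Link 1: t_trans = 4000/(5*10^6) s = 0.8000 ms; t_prop = 200/200000 s = 1.0000 ms; subtotal = 1.8000 ms
Link 2: t_trans = 4000/(2*10^6) s = 2.0000 ms; t_prop = 400/200000 s = 2.0000 ms; subtotal = 4.0000 ms
Link 3: t_trans = 4000/(20*10^6) s = 0.2000 ms; t_prop = 800/200000 s = 4.0000 ms; subtotal = 4.2000 ms
End-to-end = 1.8000 + 4.0000 + 4.2000 = 10.0000 ms -> 10.000 ms (3 dp)

10.000


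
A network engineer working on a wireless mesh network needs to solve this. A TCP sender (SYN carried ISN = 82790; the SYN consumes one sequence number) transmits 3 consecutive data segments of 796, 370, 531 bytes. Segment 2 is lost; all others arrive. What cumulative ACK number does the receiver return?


SYN uses sequence number 82790; first data byte = ISN + 1 = 82791.
Segment 1: SEQ = 82791, len = 796 B, covers [82791, 83586]
Segment 2: SEQ = 83587, len = 370 B, covers [83587, 83956] [LOST]
Segment 3: SEQ = 83957, len = 531 B, covers [83957, 84487]
In-order data received: bytes [82791, 83586] (segments 1..1).
Segment 2 missing -> gap begins at byte 83587; later segments buffered out of order.
Cumulative ACK = next expected in-order byte = 82791 + 796 = 83587

83587


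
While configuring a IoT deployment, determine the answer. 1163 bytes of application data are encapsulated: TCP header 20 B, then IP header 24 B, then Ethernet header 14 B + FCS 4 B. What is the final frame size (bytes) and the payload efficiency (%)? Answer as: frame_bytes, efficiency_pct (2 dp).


TCP segment = 1163 + 20 = 1183 B
IP packet = 1183 + 24 = 1207 B
Ethernet frame = 1207 + 14 + 4 = 1225 B
Efficiency = app / frame = 1163 / 1225 = 0.949388 = 94.9388% -> 94.94% (2 dp)

1225, 94.94


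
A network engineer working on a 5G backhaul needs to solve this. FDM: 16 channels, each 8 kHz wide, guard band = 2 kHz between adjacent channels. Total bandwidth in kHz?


Given: 16 channels, 8 kHz each, guard = 2 kHz
Channel bandwidth = 16 * 8 = 128 kHz
Guard bands = 15 gaps * 2 kHz = 30 kHz
Total = 128 + 30 = 158 kHz

158


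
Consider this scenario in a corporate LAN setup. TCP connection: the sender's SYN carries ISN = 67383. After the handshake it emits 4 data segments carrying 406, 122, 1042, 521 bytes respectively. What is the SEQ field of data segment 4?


The SYN occupies sequence number ISN = 67383, so the first data byte is ISN + 1 = 67384.
SEQ of data segment i = (ISN + 1) + sum of payload sizes of segments 1..i-1.
Segment 1: SEQ = 67384, payload = 406 bytes
Segment 2: SEQ = 67790, payload = 122 bytes
Segment 3: SEQ = 67912, payload = 1042 bytes
Segment 4: SEQ = 68954, payload = 521 bytes
SEQ of segment 4 = 67384 + 406 + 122 + 1042 = 68954

68954


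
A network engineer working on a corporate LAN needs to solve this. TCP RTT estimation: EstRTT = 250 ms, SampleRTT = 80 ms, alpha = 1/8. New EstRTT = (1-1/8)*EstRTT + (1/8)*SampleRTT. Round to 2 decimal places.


Given: EstRTT = 250 ms, SampleRTT = 80 ms, alpha = 1/8
New EstRTT = (1 - alpha) * EstRTT + alpha * SampleRTT
(7/8) * 250 = 218.75
(1/8) * 80 = 10
New EstRTT = 218.75 + 10 = 228.75 ms -> 228.75 ms (2 dp)

228.75


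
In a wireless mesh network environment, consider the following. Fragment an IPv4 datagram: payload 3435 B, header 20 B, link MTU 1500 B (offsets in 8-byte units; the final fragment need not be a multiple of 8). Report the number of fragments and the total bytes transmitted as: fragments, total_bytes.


Max data per non-final fragment = floor((MTU - header)/8)*8 = floor((1500 - 20)/8)*8 = floor(1480/8)*8 = 1480 B
Final fragment needs no 8-byte alignment: it can carry up to MTU - header = 1480 B
Non-final fragments needed = ceil((payload - 1480) / 1480) = ceil(1955/1480) = ceil(1.3209) = 2
Number of fragments = 2 + 1 = 3
Fragment sizes (data): 2 * 1480 B + 475 B (last, 475 <= 1480 OK)
Total bytes sent = payload + n_frags * header = 3435 + 3*20 = 3435 + 60 = 3495 B

3, 3495


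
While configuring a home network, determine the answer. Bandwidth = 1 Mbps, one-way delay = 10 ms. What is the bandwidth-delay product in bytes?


Given: bandwidth = 1 Mbps, delay = 10 ms
BDP in bits = 1 * 10^6 * 10 / 1000
BDP in bits = 10000
BDP in bytes = 10000 / 8 = 1250

1250


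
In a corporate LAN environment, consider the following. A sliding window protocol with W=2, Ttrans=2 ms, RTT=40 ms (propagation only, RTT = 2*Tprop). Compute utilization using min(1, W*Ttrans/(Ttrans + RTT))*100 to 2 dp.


Given: W = 2, Ttrans = 2 ms, RTT = 40 ms (= 2 * Tprop, Tprop = 20 ms)
Cycle time = Ttrans + RTT = 2 + 40 = 42 ms (first packet sent until its ACK returns)
W * Ttrans = 2 * 2 = 4 ms of sending per cycle
W * Ttrans / (Ttrans + RTT) = 4 / 42 = 0.095238
U = min(1, 0.095238) = 0.095238
U% = 9.52%

9.52


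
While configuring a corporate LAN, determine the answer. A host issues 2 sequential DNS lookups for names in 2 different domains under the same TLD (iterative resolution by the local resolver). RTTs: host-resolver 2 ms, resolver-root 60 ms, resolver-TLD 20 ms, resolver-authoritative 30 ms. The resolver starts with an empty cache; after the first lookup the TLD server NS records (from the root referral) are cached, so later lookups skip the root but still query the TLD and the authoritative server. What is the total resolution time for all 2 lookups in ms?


Lookup 1 (cold cache): local + root + TLD + auth = 2 + 60 + 20 + 30 = 112 ms
Lookups 2..2 (TLD NS cached -> skip root; new domain -> still ask TLD and auth): local + TLD + auth = 2 + 20 + 30 = 52 ms each
Remaining 1 lookups: 1 * 52 = 52 ms
Total = 112 + 52 = 164 ms

164


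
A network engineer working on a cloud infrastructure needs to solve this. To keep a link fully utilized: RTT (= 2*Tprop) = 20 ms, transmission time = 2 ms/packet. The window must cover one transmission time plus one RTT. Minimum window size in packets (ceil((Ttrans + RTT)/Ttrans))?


Given: Ttrans = 2 ms, RTT = 20 ms (= 2 * Tprop, Tprop = 10 ms)
Time until first ACK returns = Ttrans + RTT = 2 + 20 = 22 ms
Need W * Ttrans >= Ttrans + RTT  ->  W >= (Ttrans + RTT) / Ttrans
(Ttrans + RTT) / Ttrans = 22 / 2 = 11
W_min = ceil(11) = 11

11


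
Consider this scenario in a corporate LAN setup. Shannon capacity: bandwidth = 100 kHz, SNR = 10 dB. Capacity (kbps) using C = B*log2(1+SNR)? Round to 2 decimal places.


Given: B = 100 kHz, SNR = 10 dB
SNR linear = 10^(10/10) = 10
1 + SNR = 11
log2(11) = 3.4594316186
C = 100 * 1000 * 3.4594316186 = 345943.1619 bps
C = 345.943162 kbps -> 345.94 kbps (2 dp)

345.94


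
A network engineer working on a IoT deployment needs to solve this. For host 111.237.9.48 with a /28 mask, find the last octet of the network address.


Given: IP = 111.237.9.48, prefix = /28
Subnet mask = 255.255.255.240
Last octet of IP: 48
Last octet of mask: 240
Network last octet = 48 AND 240 = 48

48


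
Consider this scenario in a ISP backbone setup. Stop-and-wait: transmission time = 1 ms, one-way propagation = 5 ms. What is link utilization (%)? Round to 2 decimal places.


Given: Ttrans = 1 ms, Tprop = 5 ms
RTT = 2 * Tprop = 2 * 5 = 10 ms
U = Ttrans / (Ttrans + RTT)
U = 1 / (1 + 10)
U = 1 / 11 = 0.090909
U% = 9.09%

9.09


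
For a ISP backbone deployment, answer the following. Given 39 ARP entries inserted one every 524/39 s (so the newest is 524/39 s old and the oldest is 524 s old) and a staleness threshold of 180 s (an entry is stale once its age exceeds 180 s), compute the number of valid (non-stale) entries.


Ages are k * 524/39 s for k = 1..39 (spacing = 13.4359 s).
Entry k is valid iff k * 524/39 <= 180 iff k <= 39 * 180 / 524 = 13.3969
n_valid = floor(13.3969) = 13
(n_stale = 39 - 13 = 26)

13


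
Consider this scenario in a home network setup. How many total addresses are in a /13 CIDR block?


Given: CIDR prefix /13
Host bits = 32 - 13 = 19
Total addresses = 2^19 = 524288

524288


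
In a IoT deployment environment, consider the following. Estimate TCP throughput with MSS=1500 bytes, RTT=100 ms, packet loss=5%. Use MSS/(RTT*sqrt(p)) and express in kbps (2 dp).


Given: MSS = 1500 bytes, RTT = 100 ms, loss = 5%
RTT in seconds = 100 / 1000 = 0.1
Loss rate = 5% = 0.05
sqrt(loss) = sqrt(0.05) = 0.223606797750
Throughput (bytes/s) = 1500 / (0.1 * 0.223606797750) = 67082.0393
Throughput (kbps) = 67082.0393 * 8 / 1000 = 536.656315 -> 536.66 kbps (2 dp)

536.66


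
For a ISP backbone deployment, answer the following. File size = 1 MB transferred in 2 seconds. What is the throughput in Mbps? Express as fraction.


Given: file = 1 MB, time = 2 s
File in Mb = 1 * 8 = 8 Mb
Throughput = 8 / 2 Mbps
Throughput = 4 Mbps

4


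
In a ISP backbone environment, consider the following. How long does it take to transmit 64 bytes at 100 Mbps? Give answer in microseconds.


Given: packet = 64 bytes, bandwidth = 100 Mbps
Packet in bits = 64 * 8 = 512 bits
Bandwidth = 100 * 10^6 = 100000000 bps
Time = 512 / 100000000 seconds
Time in us = 512 * 10^6 / 100000000 = 5.12

5.12


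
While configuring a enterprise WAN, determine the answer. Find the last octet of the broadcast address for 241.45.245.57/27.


Given: IP = 241.45.245.57, prefix = /27
Host bits = 32 - 27 = 5
Network last octet = 57 AND mask = 32
Host part size = 2^5 - 1 = 31
Broadcast last octet = 32 OR 31 = 63

63


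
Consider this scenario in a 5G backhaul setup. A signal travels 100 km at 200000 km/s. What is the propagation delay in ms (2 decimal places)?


Given: distance = 100 km, speed = 200000 km/s
Delay = distance / speed = 100 / 200000 seconds
Delay in ms = 100 * 1000 / 200000
Delay = 0.5000 ms
Rounded to 2 dp = 0.50 ms

0.50


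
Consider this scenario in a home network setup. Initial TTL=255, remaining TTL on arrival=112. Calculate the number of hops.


Given: initial TTL = 255, received TTL = 112
Hops = initial TTL - received TTL
Hops = 255 - 112 = 143

143


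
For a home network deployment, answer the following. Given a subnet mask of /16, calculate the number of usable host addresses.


Given: subnet mask /16
Host bits = 32 - 16 = 16
Total addresses = 2^16 = 65536
Usable hosts = 65536 - 2 (network + broadcast) = 65534

65534


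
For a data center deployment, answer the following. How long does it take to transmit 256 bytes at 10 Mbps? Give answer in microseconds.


Given: packet = 256 bytes, bandwidth = 10 Mbps
Packet in bits = 256 * 8 = 2048 bits
Bandwidth = 10 * 10^6 = 10000000 bps
Time = 2048 / 10000000 seconds
Time in us = 2048 * 10^6 / 10000000 = 204.8

204.8


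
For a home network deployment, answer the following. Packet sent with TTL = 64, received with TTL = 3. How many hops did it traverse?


Given: initial TTL = 64, received TTL = 3
Hops = initial TTL - received TTL
Hops = 64 - 3 = 61

61


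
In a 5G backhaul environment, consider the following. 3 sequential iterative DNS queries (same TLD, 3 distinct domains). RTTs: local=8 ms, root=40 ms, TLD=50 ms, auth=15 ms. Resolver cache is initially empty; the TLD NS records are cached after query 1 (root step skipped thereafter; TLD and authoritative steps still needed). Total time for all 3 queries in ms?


Lookup 1 (cold cache): local + root + TLD + auth = 8 + 40 + 50 + 15 = 113 ms
Lookups 2..3 (TLD NS cached -> skip root; new domain -> still ask TLD and auth): local + TLD + auth = 8 + 50 + 15 = 73 ms each
Remaining 2 lookups: 2 * 73 = 146 ms
Total = 113 + 146 = 259 ms

259


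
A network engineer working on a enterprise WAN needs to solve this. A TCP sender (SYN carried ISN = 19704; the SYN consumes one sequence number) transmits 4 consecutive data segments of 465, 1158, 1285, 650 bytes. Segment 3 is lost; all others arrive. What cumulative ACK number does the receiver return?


SYN uses sequence number 19704; first data byte = ISN + 1 = 19705.
Segment 1: SEQ = 19705, len = 465 B, covers [19705, 20169]
Segment 2: SEQ = 20170, len = 1158 B, covers [20170, 21327]
Segment 3: SEQ = 21328, len = 1285 B, covers [21328, 22612] [LOST]
Segment 4: SEQ = 22613, len = 650 B, covers [22613, 23262]
In-order data received: bytes [19705, 21327] (segments 1..2).
Segment 3 missing -> gap begins at byte 21328; later segments buffered out of order.
Cumulative ACK = next expected in-order byte = 19705 + 465 + 1158 = 21328

21328


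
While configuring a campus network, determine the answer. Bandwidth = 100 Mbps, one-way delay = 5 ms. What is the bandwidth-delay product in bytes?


Given: bandwidth = 100 Mbps, delay = 5 ms
BDP in bits = 100 * 10^6 * 5 / 1000
BDP in bits = 500000
BDP in bytes = 500000 / 8 = 62500

62500


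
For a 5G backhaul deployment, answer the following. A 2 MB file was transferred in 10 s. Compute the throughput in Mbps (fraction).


Given: file = 2 MB, time = 10 s
File in Mb = 2 * 8 = 16 Mb
Throughput = 16 / 10 Mbps
Throughput = 8/5 Mbps

8/5


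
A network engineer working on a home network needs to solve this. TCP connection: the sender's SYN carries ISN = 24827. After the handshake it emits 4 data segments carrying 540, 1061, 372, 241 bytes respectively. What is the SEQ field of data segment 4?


The SYN occupies sequence number ISN = 24827, so the first data byte is ISN + 1 = 24828.
SEQ of data segment i = (ISN + 1) + sum of payload sizes of segments 1..i-1.
Segment 1: SEQ = 24828, payload = 540 bytes
Segment 2: SEQ = 25368, payload = 1061 bytes
Segment 3: SEQ = 26429, payload = 372 bytes
Segment 4: SEQ = 26801, payload = 241 bytes
SEQ of segment 4 = 24828 + 540 + 1061 + 372 = 26801

26801


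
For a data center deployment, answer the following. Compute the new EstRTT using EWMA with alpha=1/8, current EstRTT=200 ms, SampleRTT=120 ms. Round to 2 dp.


Given: EstRTT = 200 ms, SampleRTT = 120 ms, alpha = 1/8
New EstRTT = (1 - alpha) * EstRTT + alpha * SampleRTT
(7/8) * 200 = 175
(1/8) * 120 = 15
New EstRTT = 175 + 15 = 190 ms -> 190.00 ms (2 dp)

190.00


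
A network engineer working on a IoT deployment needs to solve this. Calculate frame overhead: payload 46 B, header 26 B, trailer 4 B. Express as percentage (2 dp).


Given: payload = 46 B, header = 26 B, trailer = 4 B
Overhead bytes = header + trailer = 26 + 4 = 30
Total frame = payload + overhead = 46 + 30 = 76
Overhead % = 30 / 76 * 100 = 39.4737% -> 39.47% (2 dp)

39.47


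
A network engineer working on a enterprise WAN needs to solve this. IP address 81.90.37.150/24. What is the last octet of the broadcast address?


Given: IP = 81.90.37.150, prefix = /24
Host bits = 32 - 24 = 8
Network last octet = 150 AND mask = 0
Host part size = 2^8 - 1 = 255
Broadcast last octet = 0 OR 255 = 255

255


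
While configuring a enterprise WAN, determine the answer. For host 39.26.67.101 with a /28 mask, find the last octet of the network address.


Given: IP = 39.26.67.101, prefix = /28
Subnet mask = 255.255.255.240
Last octet of IP: 101
Last octet of mask: 240
Network last octet = 101 AND 240 = 96

96


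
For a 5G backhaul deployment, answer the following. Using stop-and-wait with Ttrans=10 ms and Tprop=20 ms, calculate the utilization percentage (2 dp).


Given: Ttrans = 10 ms, Tprop = 20 ms
RTT = 2 * Tprop = 2 * 20 = 40 ms
U = Ttrans / (Ttrans + RTT)
U = 10 / (10 + 40)
U = 10 / 50 = 0.2
U% = 20.00%

20.00


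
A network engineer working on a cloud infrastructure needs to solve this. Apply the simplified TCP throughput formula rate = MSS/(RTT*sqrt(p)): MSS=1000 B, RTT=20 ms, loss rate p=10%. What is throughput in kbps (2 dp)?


Given: MSS = 1000 bytes, RTT = 20 ms, loss = 10%
RTT in seconds = 20 / 1000 = 0.02
Loss rate = 10% = 0.1
sqrt(loss) = sqrt(0.1) = 0.316227766017
Throughput (bytes/s) = 1000 / (0.02 * 0.316227766017) = 158113.8830
Throughput (kbps) = 158113.8830 * 8 / 1000 = 1264.911064 -> 1264.91 kbps (2 dp)

1264.91


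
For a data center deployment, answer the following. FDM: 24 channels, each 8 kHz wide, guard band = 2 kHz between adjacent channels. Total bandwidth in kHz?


Given: 24 channels, 8 kHz each, guard = 2 kHz
Channel bandwidth = 24 * 8 = 192 kHz
Guard bands = 23 gaps * 2 kHz = 46 kHz
Total = 192 + 46 = 238 kHz

238


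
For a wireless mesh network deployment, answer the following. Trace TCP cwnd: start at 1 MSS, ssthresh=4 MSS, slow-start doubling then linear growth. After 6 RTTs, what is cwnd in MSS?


RTT 0: cwnd = 1 MSS (initial)
RTT 1: cwnd = 2 MSS (slow start, doubled)
RTT 2: cwnd = 4 MSS (slow start, doubled)
RTT 3: cwnd = 5 MSS (congestion avoidance, +1)
RTT 4: cwnd = 6 MSS (congestion avoidance, +1)
RTT 5: cwnd = 7 MSS (congestion avoidance, +1)
RTT 6: cwnd = 8 MSS (congestion avoidance, +1)

8


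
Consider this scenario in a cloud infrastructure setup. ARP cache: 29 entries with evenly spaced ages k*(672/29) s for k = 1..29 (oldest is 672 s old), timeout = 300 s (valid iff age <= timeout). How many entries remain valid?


Ages are k * 672/29 s for k = 1..29 (spacing = 23.1724 s).
Entry k is valid iff k * 672/29 <= 300 iff k <= 29 * 300 / 672 = 12.9464
n_valid = floor(12.9464) = 12
(n_stale = 29 - 12 = 17)

12


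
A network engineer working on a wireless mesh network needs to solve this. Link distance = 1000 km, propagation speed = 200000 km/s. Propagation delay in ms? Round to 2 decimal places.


Given: distance = 1000 km, speed = 200000 km/s
Delay = distance / speed = 1000 / 200000 seconds
Delay in ms = 1000 * 1000 / 200000
Delay = 5.0000 ms
Rounded to 2 dp = 5.00 ms

5.00


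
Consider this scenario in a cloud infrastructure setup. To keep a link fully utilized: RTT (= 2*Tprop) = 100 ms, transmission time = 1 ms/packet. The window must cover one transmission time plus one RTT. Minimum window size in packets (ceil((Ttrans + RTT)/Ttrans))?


Given: Ttrans = 1 ms, RTT = 100 ms (= 2 * Tprop, Tprop = 50 ms)
Time until first ACK returns = Ttrans + RTT = 1 + 100 = 101 ms
Need W * Ttrans >= Ttrans + RTT  ->  W >= (Ttrans + RTT) / Ttrans
(Ttrans + RTT) / Ttrans = 101 / 1 = 101
W_min = ceil(101) = 101

101


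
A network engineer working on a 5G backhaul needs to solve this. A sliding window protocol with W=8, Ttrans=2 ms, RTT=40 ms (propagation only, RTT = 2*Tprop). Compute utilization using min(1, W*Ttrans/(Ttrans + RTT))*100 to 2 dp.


Given: W = 8, Ttrans = 2 ms, RTT = 40 ms (= 2 * Tprop, Tprop = 20 ms)
Cycle time = Ttrans + RTT = 2 + 40 = 42 ms (first packet sent until its ACK returns)
W * Ttrans = 8 * 2 = 16 ms of sending per cycle
W * Ttrans / (Ttrans + RTT) = 16 / 42 = 0.380952
U = min(1, 0.380952) = 0.380952
U% = 38.10%

38.10


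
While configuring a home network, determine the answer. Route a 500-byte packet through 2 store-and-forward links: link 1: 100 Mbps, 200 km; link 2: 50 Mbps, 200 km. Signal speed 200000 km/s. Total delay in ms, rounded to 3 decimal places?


Packet = 500 bytes = 4000 bits. Store-and-forward: sum (t_trans + t_prop) per link.
Link 1: t_trans = 4000/(100*10^6) s = 0.0400 ms; t_prop = 200/200000 s = 1.0000 ms; subtotal = 1.0400 ms
Link 2: t_trans = 4000/(50*10^6) s = 0.0800 ms; t_prop = 200/200000 s = 1.0000 ms; subtotal = 1.0800 ms
End-to-end = 1.0400 + 1.0800 = 2.1200 ms -> 2.120 ms (3 dp)

2.120


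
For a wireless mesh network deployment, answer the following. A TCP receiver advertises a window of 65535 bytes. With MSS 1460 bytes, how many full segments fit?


Given: RWND = 65535 bytes, MSS = 1460 bytes
Full segments = floor(RWND / MSS)
Full segments = floor(65535 / 1460)
Full segments = floor(44.887) = 44

44


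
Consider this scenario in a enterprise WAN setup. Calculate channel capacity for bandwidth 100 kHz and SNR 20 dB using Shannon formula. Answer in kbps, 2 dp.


Given: B = 100 kHz, SNR = 20 dB
SNR linear = 10^(20/10) = 100
1 + SNR = 101
log2(101) = 6.6582114828
C = 100 * 1000 * 6.6582114828 = 665821.1483 bps
C = 665.821148 kbps -> 665.82 kbps (2 dp)

665.82


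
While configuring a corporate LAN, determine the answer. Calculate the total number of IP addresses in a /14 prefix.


Given: CIDR prefix /14
Host bits = 32 - 14 = 18
Total addresses = 2^18 = 262144

262144


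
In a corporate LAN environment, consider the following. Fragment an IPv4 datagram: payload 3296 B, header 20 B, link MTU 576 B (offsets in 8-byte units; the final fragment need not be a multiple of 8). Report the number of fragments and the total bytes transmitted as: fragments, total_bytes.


Max data per non-final fragment = floor((MTU - header)/8)*8 = floor((576 - 20)/8)*8 = floor(556/8)*8 = 552 B
Final fragment needs no 8-byte alignment: it can carry up to MTU - header = 556 B
Non-final fragments needed = ceil((payload - 556) / 552) = ceil(2740/552) = ceil(4.9638) = 5
Number of fragments = 5 + 1 = 6
Fragment sizes (data): 5 * 552 B + 536 B (last, 536 <= 556 OK)
Total bytes sent = payload + n_frags * header = 3296 + 6*20 = 3296 + 120 = 3416 B

6, 3416


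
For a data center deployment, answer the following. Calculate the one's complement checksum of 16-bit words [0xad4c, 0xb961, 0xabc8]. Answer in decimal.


Given words: [0xad4c, 0xb961, 0xabc8]
Step 1: Sum all words
Raw sum = 44364 + 47457 + 43976 = 135797
Step 2: Fold carry: (4725 + 2) = 4727
One's complement = ~4727 & 0xFFFF = 60808

60808


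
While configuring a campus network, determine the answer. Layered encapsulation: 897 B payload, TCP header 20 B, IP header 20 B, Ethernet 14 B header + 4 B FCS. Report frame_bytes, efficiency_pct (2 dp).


TCP segment = 897 + 20 = 917 B
IP packet = 917 + 20 = 937 B
Ethernet frame = 937 + 14 + 4 = 955 B
Efficiency = app / frame = 897 / 955 = 0.939267 = 93.9267% -> 93.93% (2 dp)

955, 93.93


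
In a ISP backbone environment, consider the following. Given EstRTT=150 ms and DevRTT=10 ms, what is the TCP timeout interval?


Given: EstRTT = 150 ms, DevRTT = 10 ms
Timeout = EstRTT + 4 * DevRTT
4 * DevRTT = 4 * 10 = 40
Timeout = 150 + 40 = 190 ms

190


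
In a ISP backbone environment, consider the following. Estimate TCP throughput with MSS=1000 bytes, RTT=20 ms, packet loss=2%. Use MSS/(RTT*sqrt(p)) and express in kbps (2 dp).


Given: MSS = 1000 bytes, RTT = 20 ms, loss = 2%
RTT in seconds = 20 / 1000 = 0.02
Loss rate = 2% = 0.02
sqrt(loss) = sqrt(0.02) = 0.141421356237
Throughput (bytes/s) = 1000 / (0.02 * 0.141421356237) = 353553.3906
Throughput (kbps) = 353553.3906 * 8 / 1000 = 2828.427125 -> 2828.43 kbps (2 dp)

2828.43


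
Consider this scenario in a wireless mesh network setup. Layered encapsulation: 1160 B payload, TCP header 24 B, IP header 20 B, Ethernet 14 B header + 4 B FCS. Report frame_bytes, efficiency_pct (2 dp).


TCP segment = 1160 + 24 = 1184 B
IP packet = 1184 + 20 = 1204 B
Ethernet frame = 1204 + 14 + 4 = 1222 B
Efficiency = app / frame = 1160 / 1222 = 0.949264 = 94.9264% -> 94.93% (2 dp)

1222, 94.93


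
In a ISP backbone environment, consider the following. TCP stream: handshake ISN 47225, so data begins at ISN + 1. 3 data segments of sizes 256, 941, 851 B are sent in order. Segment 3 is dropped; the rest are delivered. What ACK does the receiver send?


SYN uses sequence number 47225; first data byte = ISN + 1 = 47226.
Segment 1: SEQ = 47226, len = 256 B, covers [47226, 47481]
Segment 2: SEQ = 47482, len = 941 B, covers [47482, 48422]
Segment 3: SEQ = 48423, len = 851 B, covers [48423, 49273] [LOST]
In-order data received: bytes [47226, 48422] (segments 1..2).
Segment 3 missing -> gap begins at byte 48423.
Cumulative ACK = next expected in-order byte = 47226 + 256 + 941 = 48423

48423


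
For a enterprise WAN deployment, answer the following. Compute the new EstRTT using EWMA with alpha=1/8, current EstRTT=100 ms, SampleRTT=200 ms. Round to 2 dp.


Given: EstRTT = 100 ms, SampleRTT = 200 ms, alpha = 1/8
New EstRTT = (1 - alpha) * EstRTT + alpha * SampleRTT
(7/8) * 100 = 87.5
(1/8) * 200 = 25
New EstRTT = 87.5 + 25 = 112.5 ms -> 112.50 ms (2 dp)

112.50


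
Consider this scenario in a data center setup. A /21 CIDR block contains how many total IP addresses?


Given: CIDR prefix /21
Host bits = 32 - 21 = 11
Total addresses = 2^11 = 2048

2048


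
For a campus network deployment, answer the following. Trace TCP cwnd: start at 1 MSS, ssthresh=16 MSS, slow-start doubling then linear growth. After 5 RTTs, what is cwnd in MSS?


RTT 0: cwnd = 1 MSS (initial)
RTT 1: cwnd = 2 MSS (slow start, doubled)
RTT 2: cwnd = 4 MSS (slow start, doubled)
RTT 3: cwnd = 8 MSS (slow start, doubled)
RTT 4: cwnd = 16 MSS (slow start, doubled)
RTT 5: cwnd = 17 MSS (congestion avoidance, +1)

17


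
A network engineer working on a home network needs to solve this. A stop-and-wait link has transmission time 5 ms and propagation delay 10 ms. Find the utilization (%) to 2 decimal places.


Given: Ttrans = 5 ms, Tprop = 10 ms
RTT = 2 * Tprop = 2 * 10 = 20 ms
U = Ttrans / (Ttrans + RTT)
U = 5 / (5 + 20)
U = 5 / 25 = 0.2
U% = 20.00%

20.00


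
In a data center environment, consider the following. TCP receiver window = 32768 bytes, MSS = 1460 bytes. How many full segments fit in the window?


Given: RWND = 32768 bytes, MSS = 1460 bytes
Full segments = floor(RWND / MSS)
Full segments = floor(32768 / 1460)
Full segments = floor(22.4438) = 22

22


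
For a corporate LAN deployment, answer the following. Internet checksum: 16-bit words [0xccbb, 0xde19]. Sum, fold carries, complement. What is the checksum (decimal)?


Given words: [0xccbb, 0xde19]
Step 1: Sum all words
Raw sum = 52411 + 56857 = 109268
Step 2: Fold carry: (43732 + 1) = 43733
One's complement = ~43733 & 0xFFFF = 21802

21802


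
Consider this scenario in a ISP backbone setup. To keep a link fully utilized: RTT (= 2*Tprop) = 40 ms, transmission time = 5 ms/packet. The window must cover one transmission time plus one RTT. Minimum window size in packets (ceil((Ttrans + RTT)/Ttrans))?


Given: Ttrans = 5 ms, RTT = 40 ms (= 2 * Tprop, Tprop = 20 ms)
Time until first ACK returns = Ttrans + RTT = 5 + 40 = 45 ms
Need W * Ttrans >= Ttrans + RTT  ->  W >= (Ttrans + RTT) / Ttrans
(Ttrans + RTT) / Ttrans = 45 / 5 = 9
W_min = ceil(9) = 9

9


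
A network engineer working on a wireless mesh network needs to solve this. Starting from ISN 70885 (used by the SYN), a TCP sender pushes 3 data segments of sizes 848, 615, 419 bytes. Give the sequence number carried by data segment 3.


The SYN occupies sequence number ISN = 70885, so the first data byte is ISN + 1 = 70886.
SEQ of data segment i = (ISN + 1) + sum of payload sizes of segments 1..i-1.
Segment 1: SEQ = 70886, payload = 848 bytes
Segment 2: SEQ = 71734, payload = 615 bytes
Segment 3: SEQ = 72349, payload = 419 bytes
SEQ of segment 3 = 70886 + 848 + 615 = 72349

72349


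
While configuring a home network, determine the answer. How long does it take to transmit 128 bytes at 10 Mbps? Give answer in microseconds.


Given: packet = 128 bytes, bandwidth = 10 Mbps
Packet in bits = 128 * 8 = 1024 bits
Bandwidth = 10 * 10^6 = 10000000 bps
Time = 1024 / 10000000 seconds
Time in us = 1024 * 10^6 / 10000000 = 102.4

102.4


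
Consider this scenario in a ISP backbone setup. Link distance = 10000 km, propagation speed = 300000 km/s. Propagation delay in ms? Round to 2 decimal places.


Given: distance = 10000 km, speed = 300000 km/s
Delay = distance / speed = 10000 / 300000 seconds
Delay in ms = 10000 * 1000 / 300000
Delay = 33.3333 ms
Rounded to 2 dp = 33.33 ms

33.33


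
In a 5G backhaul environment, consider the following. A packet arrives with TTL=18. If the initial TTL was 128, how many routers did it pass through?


Given: initial TTL = 128, received TTL = 18
Hops = initial TTL - received TTL
Hops = 128 - 18 = 110

110


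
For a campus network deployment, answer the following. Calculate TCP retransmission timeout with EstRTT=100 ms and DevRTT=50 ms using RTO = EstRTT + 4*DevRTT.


Given: EstRTT = 100 ms, DevRTT = 50 ms
Timeout = EstRTT + 4 * DevRTT
4 * DevRTT = 4 * 50 = 200
Timeout = 100 + 200 = 300 ms

300
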